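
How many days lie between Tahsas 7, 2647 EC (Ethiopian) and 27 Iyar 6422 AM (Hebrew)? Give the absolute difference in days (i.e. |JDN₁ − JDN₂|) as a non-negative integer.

2725

JDN of the first date = 2690768.
JDN of the second date = 2693493.
|2693493 − 2690768| = 2725.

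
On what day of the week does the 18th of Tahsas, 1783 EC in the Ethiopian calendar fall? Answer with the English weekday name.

This is JDN 2375203 (25 December 1790 Gregorian).
JDN 2375203 mod 7 = 5, and JDN 0 was a Monday, so this is a Saturday.

Saturday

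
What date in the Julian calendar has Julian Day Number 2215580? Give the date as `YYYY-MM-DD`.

1353-12-05

The proleptic Gregorian equivalent of JDN 2215580 is 13 December 1353.
In the Julian calendar that day is 1353-12-05.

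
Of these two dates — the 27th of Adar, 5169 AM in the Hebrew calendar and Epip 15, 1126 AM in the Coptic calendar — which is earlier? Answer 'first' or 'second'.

first

Converting both to JDN: 2235768 vs 2236250; the smaller is the first.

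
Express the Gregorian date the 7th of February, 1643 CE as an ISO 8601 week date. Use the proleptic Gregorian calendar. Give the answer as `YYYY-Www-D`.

1643-W06-6

The weekday is Saturday (ISO weekday 6).
That Saturday belongs to ISO week 6 of ISO year 1643.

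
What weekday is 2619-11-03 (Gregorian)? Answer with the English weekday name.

2677936 ≡ 2 (mod 7); counting from Monday = 0 gives Wednesday.

Wednesday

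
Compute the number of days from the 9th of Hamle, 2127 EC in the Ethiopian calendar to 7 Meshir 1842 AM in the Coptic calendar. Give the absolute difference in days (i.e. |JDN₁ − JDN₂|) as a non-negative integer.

3439

JDN of the first date = 2501050.
JDN of the second date = 2497611.
|2497611 − 2501050| = 3439.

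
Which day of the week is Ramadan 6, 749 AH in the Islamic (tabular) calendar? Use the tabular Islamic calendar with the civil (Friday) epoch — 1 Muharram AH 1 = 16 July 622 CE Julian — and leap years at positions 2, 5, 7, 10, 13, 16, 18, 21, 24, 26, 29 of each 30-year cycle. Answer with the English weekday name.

Equivalently 6 December 1348 Gregorian, JDN 2213747.
JDN 2213747 mod 7 = 4, and JDN 0 was a Monday, so this is a Friday.

Friday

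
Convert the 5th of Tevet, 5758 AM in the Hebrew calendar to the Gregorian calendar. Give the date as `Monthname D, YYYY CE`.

January 3, 1998 CE

Julian Day Number of the source date = 2450817.
Converting JDN 2450817 to the Gregorian calendar gives 3 January 1998 CE.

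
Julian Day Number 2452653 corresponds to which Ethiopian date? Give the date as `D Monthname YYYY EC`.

5 Tir 1995 EC

The Gregorian equivalent of JDN 2452653 is 13 January 2003.
In the Ethiopian calendar that day is 5 Tir 1995 EC.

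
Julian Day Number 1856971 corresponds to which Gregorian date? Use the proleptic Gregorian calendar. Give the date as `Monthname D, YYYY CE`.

Counting from JDN 2299161 = 15 Oct 1582 gives an offset of -442190 days.

February 11, 372 CE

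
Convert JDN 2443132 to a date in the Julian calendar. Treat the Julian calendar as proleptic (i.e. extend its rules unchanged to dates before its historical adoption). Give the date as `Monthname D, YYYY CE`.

December 6, 1976 CE

The Gregorian equivalent of JDN 2443132 is 19 December 1976.
In the Julian calendar that day is December 6, 1976 CE.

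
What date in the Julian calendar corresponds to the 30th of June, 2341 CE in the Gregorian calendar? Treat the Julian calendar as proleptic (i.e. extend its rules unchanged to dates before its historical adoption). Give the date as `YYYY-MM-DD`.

2341-06-14

The Julian–Gregorian offset here is 16 days (Julian trailing).
30 June 2341 Gregorian − 16 days → 14 June 2341 Julian.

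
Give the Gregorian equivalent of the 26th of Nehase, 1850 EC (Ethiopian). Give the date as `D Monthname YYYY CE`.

31 August 1858 CE

Both dates share Julian Day Number 2399923; in the Gregorian calendar that is 31 August 1858 CE.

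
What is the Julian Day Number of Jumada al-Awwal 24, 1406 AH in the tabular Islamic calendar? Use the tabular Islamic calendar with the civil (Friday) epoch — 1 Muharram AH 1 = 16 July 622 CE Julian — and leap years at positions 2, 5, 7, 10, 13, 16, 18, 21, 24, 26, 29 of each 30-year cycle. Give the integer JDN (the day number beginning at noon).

2446466

Equivalently 4 February 1986 (Gregorian).
JDN 2451545 is 1 January 2000 CE (Gregorian); the target day is −5079 days from there, so JDN = 2446466.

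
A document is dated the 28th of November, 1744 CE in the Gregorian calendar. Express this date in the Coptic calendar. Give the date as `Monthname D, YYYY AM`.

Hathor 21, 1461 AM

Julian Day Number of the source date = 2358375.
Converting JDN 2358375 to the Coptic calendar gives 21 Hathor 1461 AM.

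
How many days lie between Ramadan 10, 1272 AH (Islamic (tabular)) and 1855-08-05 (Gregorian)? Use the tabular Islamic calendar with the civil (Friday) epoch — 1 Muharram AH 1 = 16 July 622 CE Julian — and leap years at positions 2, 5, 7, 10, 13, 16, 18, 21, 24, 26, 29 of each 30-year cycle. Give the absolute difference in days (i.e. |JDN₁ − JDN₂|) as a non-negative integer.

JDN of the first date = 2399085.
JDN of the second date = 2398801.
|2398801 − 2399085| = 284.

284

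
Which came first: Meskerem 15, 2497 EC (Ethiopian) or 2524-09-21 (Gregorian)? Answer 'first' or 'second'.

first

The two dates have Julian Day Numbers 2635899 and 2643196 respectively.
Since 2635899 < 2643196, the first date comes first.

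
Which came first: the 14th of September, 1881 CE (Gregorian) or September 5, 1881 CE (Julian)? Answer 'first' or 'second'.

The two dates have Julian Day Numbers 2408338 and 2408341 respectively.
Since 2408338 < 2408341, the first date comes first.

first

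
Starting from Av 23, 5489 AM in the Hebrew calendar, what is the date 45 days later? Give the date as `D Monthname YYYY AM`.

9 Tishrei 5490 AM

The starting date is JDN 2352794; 2352794 + 45 = 2352839.
JDN 2352839 corresponds to 9 Tishrei 5490 AM.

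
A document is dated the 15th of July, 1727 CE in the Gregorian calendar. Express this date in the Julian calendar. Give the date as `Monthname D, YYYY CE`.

At this point the Julian calendar is 11 days behind the Gregorian.
15 July 1727 Gregorian − 11 days → 4 July 1727 Julian.

July 4, 1727 CE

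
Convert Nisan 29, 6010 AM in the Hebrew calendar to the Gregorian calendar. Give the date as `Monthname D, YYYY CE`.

May 2, 2250 CE

Julian Day Number of the source date = 2542977.
Converting JDN 2542977 to the Gregorian calendar gives 2 May 2250 CE.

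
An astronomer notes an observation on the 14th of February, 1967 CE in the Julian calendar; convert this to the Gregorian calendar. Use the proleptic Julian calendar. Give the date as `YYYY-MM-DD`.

1967-02-27

At this point the Julian calendar is 13 days behind the Gregorian.
14 February 1967 Julian + 13 days → 27 February 1967 Gregorian.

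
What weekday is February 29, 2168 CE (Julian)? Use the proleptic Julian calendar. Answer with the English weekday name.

This is JDN 2512979 (14 March 2168 Gregorian).
Since JDN mod 7 = 0 (0 = Monday), the day is Monday.

Monday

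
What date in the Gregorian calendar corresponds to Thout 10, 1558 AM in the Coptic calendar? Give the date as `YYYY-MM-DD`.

1841-09-19

Julian Day Number of the source date = 2393733.
Converting JDN 2393733 to the Gregorian calendar gives 19 September 1841 CE.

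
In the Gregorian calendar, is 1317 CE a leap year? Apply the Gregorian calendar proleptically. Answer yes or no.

no

1317 is not divisible by 4, so it is a common year.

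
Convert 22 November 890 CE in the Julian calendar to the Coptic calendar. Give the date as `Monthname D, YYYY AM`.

Hathor 26, 607 AM

The source date corresponds to 26 November 890 in the proleptic Gregorian calendar (JDN 2046456).
That day falls on 26 Hathor 607 AM in the Coptic calendar.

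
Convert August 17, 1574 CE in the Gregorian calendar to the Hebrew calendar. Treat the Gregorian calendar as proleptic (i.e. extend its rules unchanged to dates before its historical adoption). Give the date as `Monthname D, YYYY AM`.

Both dates share Julian Day Number 2296180; in the Hebrew calendar that is 20 Av 5334 AM.

Av 20, 5334 AM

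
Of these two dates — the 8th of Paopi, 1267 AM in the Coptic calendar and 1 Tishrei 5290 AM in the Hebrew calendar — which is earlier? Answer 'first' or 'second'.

second

First date → JDN 2287473; second date → JDN 2279772.
JDN 2279772 < JDN 2287473, so the second date is earlier.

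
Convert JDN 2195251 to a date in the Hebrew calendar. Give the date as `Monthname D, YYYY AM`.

JDN 2195251 is 16 April 1298 in the proleptic Gregorian calendar.
In the Hebrew calendar that day is Nisan 26, 5058 AM.

Nisan 26, 5058 AM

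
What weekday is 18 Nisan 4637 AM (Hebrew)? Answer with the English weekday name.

In the proleptic Gregorian calendar this is 9 April 877 (JDN 2041477).
JDN 2041477 mod 7 = 4, and JDN 0 was a Monday, so this is a Friday.

Friday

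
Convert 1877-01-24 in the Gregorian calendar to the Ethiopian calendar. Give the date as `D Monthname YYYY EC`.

Julian Day Number of the source date = 2406644.
Converting JDN 2406644 to the Ethiopian calendar gives 17 Tir 1869 EC.

17 Tir 1869 EC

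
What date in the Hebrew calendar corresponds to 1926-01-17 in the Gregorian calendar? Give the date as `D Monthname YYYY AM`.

2 Shevat 5686 AM

Julian Day Number of the source date = 2424533.
Converting JDN 2424533 to the Hebrew calendar gives 2 Shevat 5686 AM.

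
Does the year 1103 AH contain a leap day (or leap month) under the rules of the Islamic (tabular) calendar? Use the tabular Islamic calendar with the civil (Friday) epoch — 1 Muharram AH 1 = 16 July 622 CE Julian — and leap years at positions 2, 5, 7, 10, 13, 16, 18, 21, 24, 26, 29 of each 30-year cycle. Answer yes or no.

no

Year 1103 AH is year 23 of its 30-year cycle; leap positions are 2, 5, 7, 10, 13, 16, 18, 21, 24, 26, 29, so it is a common year (354 days).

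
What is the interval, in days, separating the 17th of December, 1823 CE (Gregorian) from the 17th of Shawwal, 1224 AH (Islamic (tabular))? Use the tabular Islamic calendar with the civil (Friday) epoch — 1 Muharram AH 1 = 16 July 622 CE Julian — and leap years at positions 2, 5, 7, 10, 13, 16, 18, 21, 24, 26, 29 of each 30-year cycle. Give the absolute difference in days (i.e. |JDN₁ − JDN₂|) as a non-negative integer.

First date → JDN 2387247; second date → JDN 2382112.
The interval is |2387247 − 2382112| = 5135 days.

5135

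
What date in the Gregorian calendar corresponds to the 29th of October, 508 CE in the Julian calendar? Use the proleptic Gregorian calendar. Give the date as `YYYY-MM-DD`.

0508-10-31

The Julian–Gregorian offset here is 2 days (Julian trailing).
29 October 508 Julian + 2 days → 31 October 508 Gregorian.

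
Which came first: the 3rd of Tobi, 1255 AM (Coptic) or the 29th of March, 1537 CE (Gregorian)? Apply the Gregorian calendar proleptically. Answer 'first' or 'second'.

Converting both to JDN: 2283175 vs 2282525; the smaller is the second.

second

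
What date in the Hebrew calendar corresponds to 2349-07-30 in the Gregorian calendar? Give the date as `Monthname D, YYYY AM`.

Av 13, 6109 AM

Both dates share Julian Day Number 2579225; in the Hebrew calendar that is 13 Av 6109 AM.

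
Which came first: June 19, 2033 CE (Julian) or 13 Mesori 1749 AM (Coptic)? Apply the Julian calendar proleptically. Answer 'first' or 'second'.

First date → JDN 2463781; second date → JDN 2463829.
JDN 2463781 < JDN 2463829, so the first date is earlier.

first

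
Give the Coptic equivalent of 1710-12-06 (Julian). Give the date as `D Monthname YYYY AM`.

The source date corresponds to 17 December 1710 in the Gregorian calendar (JDN 2345975).
That day falls on 10 Koiak 1427 AM in the Coptic calendar.

10 Koiak 1427 AM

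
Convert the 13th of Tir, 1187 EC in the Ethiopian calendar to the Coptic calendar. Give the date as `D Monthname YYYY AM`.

13 Tobi 911 AM

The source date corresponds to 15 January 1195 in the proleptic Gregorian calendar (JDN 2157539).
That day falls on 13 Tobi 911 AM in the Coptic calendar.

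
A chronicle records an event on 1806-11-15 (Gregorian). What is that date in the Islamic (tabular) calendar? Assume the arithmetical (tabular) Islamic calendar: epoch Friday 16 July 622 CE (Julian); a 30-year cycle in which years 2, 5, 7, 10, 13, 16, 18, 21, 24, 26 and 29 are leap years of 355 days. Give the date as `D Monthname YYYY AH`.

4 Ramadan 1221 AH

Julian Day Number of the source date = 2381006.
Converting JDN 2381006 to the tabular Islamic calendar gives 4 Ramadan 1221 AH.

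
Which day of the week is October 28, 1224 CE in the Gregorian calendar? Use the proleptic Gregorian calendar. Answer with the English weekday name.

2168418 ≡ 0 (mod 7); counting from Monday = 0 gives Monday.

Monday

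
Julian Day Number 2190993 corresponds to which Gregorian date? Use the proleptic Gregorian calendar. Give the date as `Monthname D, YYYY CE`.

August 19, 1286 CE

Counting from JDN 2299161 = 15 Oct 1582 gives an offset of -108168 days.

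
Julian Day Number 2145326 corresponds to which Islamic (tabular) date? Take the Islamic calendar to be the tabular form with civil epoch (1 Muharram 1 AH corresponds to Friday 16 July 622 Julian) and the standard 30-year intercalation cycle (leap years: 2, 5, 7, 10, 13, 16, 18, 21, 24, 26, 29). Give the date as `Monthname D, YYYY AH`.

JDN 2145326 is 8 August 1161 in the proleptic Gregorian calendar.
In the tabular Islamic calendar that day is Sha'ban 7, 556 AH.

Sha'ban 7, 556 AH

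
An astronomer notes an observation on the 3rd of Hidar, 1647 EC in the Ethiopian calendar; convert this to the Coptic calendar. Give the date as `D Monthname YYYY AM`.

Both dates share Julian Day Number 2325484; in the Coptic calendar that is 3 Hathor 1371 AM.

3 Hathor 1371 AM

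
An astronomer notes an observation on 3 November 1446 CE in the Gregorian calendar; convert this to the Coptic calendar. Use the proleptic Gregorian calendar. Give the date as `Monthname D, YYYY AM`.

Paopi 28, 1163 AM

Julian Day Number of the source date = 2249507.
Converting JDN 2249507 to the Coptic calendar gives 28 Paopi 1163 AM.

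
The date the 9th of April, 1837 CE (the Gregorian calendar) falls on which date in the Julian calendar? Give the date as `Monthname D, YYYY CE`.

The Julian–Gregorian offset here is 12 days (Julian trailing).
9 April 1837 Gregorian − 12 days → 28 March 1837 Julian.

March 28, 1837 CE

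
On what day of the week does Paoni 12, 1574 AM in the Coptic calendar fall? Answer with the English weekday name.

Equivalently 18 June 1858 Gregorian, JDN 2399849.
2399849 ≡ 4 (mod 7); counting from Monday = 0 gives Friday.

Friday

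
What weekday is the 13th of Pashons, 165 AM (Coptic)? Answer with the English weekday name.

This is JDN 1885183 (9 May 449 Gregorian).
1885183 ≡ 6 (mod 7); counting from Monday = 0 gives Sunday.

Sunday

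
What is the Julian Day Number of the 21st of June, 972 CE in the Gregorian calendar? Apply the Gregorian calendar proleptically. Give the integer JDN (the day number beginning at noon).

2076248

JDN 2451545 is 1 January 2000 CE (Gregorian); the target day is −375297 days from there, so JDN = 2076248.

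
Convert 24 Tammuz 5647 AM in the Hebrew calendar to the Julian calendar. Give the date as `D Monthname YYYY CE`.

Both dates share Julian Day Number 2410469; in the Julian calendar that is 4 July 1887 CE.

4 July 1887 CE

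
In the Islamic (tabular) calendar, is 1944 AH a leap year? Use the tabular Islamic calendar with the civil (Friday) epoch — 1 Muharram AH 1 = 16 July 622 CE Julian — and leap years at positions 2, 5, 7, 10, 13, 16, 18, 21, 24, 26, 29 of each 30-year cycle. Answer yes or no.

Year 1944 AH is year 24 of its 30-year cycle; leap positions are 2, 5, 7, 10, 13, 16, 18, 21, 24, 26, 29, so it is a leap year (355 days).

yes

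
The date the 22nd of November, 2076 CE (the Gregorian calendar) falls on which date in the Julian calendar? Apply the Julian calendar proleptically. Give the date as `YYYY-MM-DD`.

2076-11-09

For dates in this range the Gregorian date is 13 days ahead of the Julian.
22 November 2076 Gregorian − 13 days → 9 November 2076 Julian.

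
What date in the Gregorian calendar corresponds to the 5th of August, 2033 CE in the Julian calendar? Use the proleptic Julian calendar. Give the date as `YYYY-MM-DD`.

2033-08-18

The Julian–Gregorian offset here is 13 days (Julian trailing).
5 August 2033 Julian + 13 days → 18 August 2033 Gregorian.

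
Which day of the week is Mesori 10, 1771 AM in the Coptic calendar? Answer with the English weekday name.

In the Gregorian calendar this is 16 August 2055 (JDN 2471861).
JDN 2471861 mod 7 = 0, and JDN 0 was a Monday, so this is a Monday.

Monday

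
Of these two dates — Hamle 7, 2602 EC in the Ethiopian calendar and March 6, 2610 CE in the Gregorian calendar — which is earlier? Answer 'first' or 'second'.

The two dates have Julian Day Numbers 2674542 and 2674407 respectively.
Since 2674407 < 2674542, the second date comes first.

second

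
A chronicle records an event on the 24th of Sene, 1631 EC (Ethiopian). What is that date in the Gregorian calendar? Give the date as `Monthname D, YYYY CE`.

June 28, 1639 CE

Both dates share Julian Day Number 2319871; in the Gregorian calendar that is 28 June 1639 CE.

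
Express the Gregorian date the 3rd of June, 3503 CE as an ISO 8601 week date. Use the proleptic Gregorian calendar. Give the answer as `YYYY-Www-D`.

3503-W23-3

The weekday is Wednesday (ISO weekday 3).
That Wednesday belongs to ISO week 23 of ISO year 3503.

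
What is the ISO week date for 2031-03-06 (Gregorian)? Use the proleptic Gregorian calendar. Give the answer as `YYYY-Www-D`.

The weekday is Thursday (ISO weekday 4).
That Thursday belongs to ISO week 10 of ISO year 2031.

2031-W10-4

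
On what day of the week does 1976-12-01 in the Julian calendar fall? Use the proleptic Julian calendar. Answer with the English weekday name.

Tuesday

Equivalently 14 December 1976 Gregorian, JDN 2443127.
2443127 ≡ 1 (mod 7); counting from Monday = 0 gives Tuesday.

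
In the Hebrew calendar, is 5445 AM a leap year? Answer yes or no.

yes

Hebrew year 5445 is year 11 of its 19-year Metonic cycle; leap years are at positions 3, 6, 8, 11, 14, 17, 19, so it is a leap year (13 months).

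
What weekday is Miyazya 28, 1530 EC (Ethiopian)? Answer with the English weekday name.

Tuesday

This is JDN 2282925 (3 May 1538 Gregorian).
Since JDN mod 7 = 1 (0 = Monday), the day is Tuesday.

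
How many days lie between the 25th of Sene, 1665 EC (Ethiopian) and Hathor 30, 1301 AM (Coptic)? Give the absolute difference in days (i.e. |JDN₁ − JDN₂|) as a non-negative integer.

First date → JDN 2332291; second date → JDN 2299944.
The interval is |2332291 − 2299944| = 32347 days.

32347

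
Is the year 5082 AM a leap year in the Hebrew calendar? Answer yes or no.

Hebrew year 5082 is year 9 of its 19-year Metonic cycle; leap years are at positions 3, 6, 8, 11, 14, 17, 19, so it is a common year (12 months).

no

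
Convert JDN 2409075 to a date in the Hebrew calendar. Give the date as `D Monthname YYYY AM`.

The Gregorian equivalent of JDN 2409075 is 21 September 1883.
In the Hebrew calendar that day is 19 Elul 5643 AM.

19 Elul 5643 AM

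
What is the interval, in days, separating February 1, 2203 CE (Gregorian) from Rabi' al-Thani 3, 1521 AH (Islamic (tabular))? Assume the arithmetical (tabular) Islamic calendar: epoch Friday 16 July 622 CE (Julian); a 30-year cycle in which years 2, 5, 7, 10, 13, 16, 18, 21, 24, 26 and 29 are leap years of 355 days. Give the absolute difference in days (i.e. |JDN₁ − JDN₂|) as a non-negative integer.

38552

JDN of the first date = 2525720.
JDN of the second date = 2487168.
|2487168 − 2525720| = 38552.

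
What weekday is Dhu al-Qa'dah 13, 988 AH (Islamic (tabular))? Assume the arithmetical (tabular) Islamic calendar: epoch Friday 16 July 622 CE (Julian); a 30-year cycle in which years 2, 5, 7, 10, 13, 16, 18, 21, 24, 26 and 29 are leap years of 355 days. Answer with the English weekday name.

In the proleptic Gregorian calendar this is 30 December 1580 (JDN 2298507).
2298507 ≡ 1 (mod 7); counting from Monday = 0 gives Tuesday.

Tuesday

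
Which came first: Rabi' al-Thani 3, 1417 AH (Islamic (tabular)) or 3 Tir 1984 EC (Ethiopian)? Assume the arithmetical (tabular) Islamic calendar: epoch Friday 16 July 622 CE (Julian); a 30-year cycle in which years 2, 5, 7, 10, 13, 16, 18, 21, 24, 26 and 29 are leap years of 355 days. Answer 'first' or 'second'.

The two dates have Julian Day Numbers 2450314 and 2448634 respectively.
Since 2448634 < 2450314, the second date comes first.

second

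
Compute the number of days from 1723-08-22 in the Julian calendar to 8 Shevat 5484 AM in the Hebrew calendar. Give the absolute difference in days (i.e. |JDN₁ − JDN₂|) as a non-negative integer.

JDN of the first date = 2350617.
JDN of the second date = 2350770.
|2350770 − 2350617| = 153.

153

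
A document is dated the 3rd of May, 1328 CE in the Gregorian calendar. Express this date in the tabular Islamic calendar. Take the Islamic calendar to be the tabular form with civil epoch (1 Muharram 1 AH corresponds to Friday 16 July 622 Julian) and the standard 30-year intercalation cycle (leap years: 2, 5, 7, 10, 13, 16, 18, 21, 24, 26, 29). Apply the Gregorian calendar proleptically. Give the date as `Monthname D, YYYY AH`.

Jumada al-Thani 13, 728 AH

Both dates share Julian Day Number 2206225; in the tabular Islamic calendar that is 13 Jumada al-Thani 728 AH.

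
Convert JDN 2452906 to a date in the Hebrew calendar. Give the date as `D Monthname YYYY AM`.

The Gregorian equivalent of JDN 2452906 is 23 September 2003.
In the Hebrew calendar that day is 26 Elul 5763 AM.

26 Elul 5763 AM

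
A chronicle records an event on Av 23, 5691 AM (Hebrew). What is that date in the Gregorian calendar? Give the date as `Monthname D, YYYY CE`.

August 6, 1931 CE

Both dates share Julian Day Number 2426560; in the Gregorian calendar that is 6 August 1931 CE.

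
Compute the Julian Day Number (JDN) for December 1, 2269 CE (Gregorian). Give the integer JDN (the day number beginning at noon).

2550130

JDN 2299161 is 15 October 1582 CE (Gregorian); the target day is +250969 days from there, so JDN = 2550130.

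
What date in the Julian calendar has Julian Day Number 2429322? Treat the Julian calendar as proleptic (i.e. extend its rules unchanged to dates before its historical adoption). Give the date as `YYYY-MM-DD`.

The Gregorian equivalent of JDN 2429322 is 27 February 1939.
In the Julian calendar that day is 1939-02-14.

1939-02-14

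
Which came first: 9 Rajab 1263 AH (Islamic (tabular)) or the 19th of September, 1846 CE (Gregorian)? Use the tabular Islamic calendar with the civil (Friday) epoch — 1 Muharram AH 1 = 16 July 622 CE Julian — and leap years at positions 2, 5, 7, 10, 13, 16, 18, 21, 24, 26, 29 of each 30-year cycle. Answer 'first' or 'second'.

Converting both to JDN: 2395836 vs 2395559; the smaller is the second.

second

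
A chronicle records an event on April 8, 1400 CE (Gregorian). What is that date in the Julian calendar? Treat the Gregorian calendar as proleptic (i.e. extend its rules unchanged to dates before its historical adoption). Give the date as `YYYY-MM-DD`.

1400-03-30

The Julian–Gregorian offset here is 9 days (Julian trailing).
8 April 1400 Gregorian − 9 days → 30 March 1400 Julian.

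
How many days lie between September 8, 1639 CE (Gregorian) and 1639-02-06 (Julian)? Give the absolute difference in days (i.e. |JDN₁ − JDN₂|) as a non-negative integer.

204

First date → JDN 2319943; second date → JDN 2319739.
The interval is |2319943 − 2319739| = 204 days.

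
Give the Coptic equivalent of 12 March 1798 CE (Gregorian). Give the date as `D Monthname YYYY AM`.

Julian Day Number of the source date = 2377837.
Converting JDN 2377837 to the Coptic calendar gives 5 Paremhat 1514 AM.

5 Paremhat 1514 AM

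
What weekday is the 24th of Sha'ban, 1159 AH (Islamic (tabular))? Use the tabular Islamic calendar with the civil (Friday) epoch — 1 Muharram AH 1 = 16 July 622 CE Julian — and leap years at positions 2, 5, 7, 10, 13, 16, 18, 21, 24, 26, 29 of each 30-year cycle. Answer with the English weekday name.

Sunday

In the Gregorian calendar this is 11 September 1746 (JDN 2359027).
JDN 2359027 mod 7 = 6, and JDN 0 was a Monday, so this is a Sunday.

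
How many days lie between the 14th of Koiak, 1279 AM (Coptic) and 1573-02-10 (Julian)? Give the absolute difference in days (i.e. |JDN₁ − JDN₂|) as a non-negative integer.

JDN of the first date = 2291922.
JDN of the second date = 2295637.
|2295637 − 2291922| = 3715.

3715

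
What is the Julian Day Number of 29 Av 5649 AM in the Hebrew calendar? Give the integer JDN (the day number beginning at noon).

In the Gregorian calendar the same day is 26 August 1889.
JDN 2451545 is 1 January 2000 CE (Gregorian); the target day is −40304 days from there, so JDN = 2411241.

2411241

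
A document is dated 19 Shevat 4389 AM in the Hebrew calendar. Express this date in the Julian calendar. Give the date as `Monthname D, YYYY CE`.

Both dates share Julian Day Number 1950818; in the Julian calendar that is 18 January 629 CE.

January 18, 629 CE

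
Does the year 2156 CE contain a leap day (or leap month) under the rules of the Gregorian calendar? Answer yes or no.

2156 is divisible by 4 and not by 100, so it is a leap year.

yes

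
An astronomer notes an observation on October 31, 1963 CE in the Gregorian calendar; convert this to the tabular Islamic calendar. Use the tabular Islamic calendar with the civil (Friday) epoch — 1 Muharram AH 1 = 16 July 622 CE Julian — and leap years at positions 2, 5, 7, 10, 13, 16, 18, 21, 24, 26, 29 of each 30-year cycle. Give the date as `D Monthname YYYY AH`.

12 Jumada al-Thani 1383 AH

Julian Day Number of the source date = 2438334.
Converting JDN 2438334 to the tabular Islamic calendar gives 12 Jumada al-Thani 1383 AH.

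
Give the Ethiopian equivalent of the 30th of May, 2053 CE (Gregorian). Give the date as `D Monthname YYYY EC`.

22 Ginbot 2045 EC

Julian Day Number of the source date = 2471053.
Converting JDN 2471053 to the Ethiopian calendar gives 22 Ginbot 2045 EC.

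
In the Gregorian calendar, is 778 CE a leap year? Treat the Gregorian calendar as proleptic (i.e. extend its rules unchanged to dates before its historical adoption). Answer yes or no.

778 is not divisible by 4, so it is a common year.

no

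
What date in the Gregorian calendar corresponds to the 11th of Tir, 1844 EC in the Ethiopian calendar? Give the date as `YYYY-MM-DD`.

Julian Day Number of the source date = 2397507.
Converting JDN 2397507 to the Gregorian calendar gives 19 January 1852 CE.

1852-01-19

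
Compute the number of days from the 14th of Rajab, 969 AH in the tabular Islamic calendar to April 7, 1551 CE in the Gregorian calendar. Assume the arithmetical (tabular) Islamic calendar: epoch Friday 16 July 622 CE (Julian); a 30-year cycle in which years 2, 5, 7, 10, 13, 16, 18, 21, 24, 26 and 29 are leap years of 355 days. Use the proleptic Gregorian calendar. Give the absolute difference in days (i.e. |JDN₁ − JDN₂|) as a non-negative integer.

First date → JDN 2291657; second date → JDN 2287647.
The interval is |2291657 − 2287647| = 4010 days.

4010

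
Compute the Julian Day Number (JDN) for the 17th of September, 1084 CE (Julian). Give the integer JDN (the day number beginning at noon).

2117249

In the proleptic Gregorian calendar the same day is 23 September 1084.
JDN 2400001 is 17 November 1858 CE (Gregorian), MJD 0; the target day is −282752 days from there, so JDN = 2117249.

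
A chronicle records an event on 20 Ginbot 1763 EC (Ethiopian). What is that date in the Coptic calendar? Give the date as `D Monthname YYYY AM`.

Both dates share Julian Day Number 2368050; in the Coptic calendar that is 20 Pashons 1487 AM.

20 Pashons 1487 AM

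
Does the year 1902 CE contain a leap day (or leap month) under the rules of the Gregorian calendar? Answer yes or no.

1902 is not divisible by 4, so it is a common year.

no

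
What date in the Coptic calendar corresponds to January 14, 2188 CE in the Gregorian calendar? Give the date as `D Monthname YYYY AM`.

Both dates share Julian Day Number 2520224; in the Coptic calendar that is 4 Tobi 1904 AM.

4 Tobi 1904 AM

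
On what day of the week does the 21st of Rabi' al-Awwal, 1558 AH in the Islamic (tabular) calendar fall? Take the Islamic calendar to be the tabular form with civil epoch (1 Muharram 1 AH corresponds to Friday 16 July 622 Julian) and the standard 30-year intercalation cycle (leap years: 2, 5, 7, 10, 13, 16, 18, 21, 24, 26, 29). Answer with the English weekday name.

Equivalently 26 May 2133 Gregorian, JDN 2500268.
Since JDN mod 7 = 1 (0 = Monday), the day is Tuesday.

Tuesday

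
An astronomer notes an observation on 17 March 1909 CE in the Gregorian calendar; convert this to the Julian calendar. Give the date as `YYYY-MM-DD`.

1909-03-04

For dates in this range the Gregorian date is 13 days ahead of the Julian.
17 March 1909 Gregorian − 13 days → 4 March 1909 Julian.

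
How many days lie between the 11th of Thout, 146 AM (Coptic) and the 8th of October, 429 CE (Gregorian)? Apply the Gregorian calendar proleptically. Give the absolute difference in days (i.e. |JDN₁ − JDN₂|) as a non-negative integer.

29

JDN of the first date = 1878001.
JDN of the second date = 1878030.
|1878030 − 1878001| = 29.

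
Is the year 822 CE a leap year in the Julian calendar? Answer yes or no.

822 mod 4 = 2, so it is a common year in the Julian calendar.

no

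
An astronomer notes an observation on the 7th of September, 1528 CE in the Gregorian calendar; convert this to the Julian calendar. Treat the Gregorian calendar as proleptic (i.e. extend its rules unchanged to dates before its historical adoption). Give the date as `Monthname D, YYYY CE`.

August 28, 1528 CE

The Julian–Gregorian offset here is 10 days (Julian trailing).
7 September 1528 Gregorian − 10 days → 28 August 1528 Julian.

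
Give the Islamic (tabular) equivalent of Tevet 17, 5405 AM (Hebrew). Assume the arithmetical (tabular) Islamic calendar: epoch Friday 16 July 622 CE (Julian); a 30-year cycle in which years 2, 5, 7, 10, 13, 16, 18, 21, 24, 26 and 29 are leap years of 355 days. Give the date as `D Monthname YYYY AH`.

Julian Day Number of the source date = 2321899.
Converting JDN 2321899 to the tabular Islamic calendar gives 17 Dhu al-Qa'dah 1054 AH.

17 Dhu al-Qa'dah 1054 AH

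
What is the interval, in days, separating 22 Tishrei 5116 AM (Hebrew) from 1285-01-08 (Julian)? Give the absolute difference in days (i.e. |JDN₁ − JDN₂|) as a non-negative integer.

First date → JDN 2216242; second date → JDN 2190412.
The interval is |2216242 − 2190412| = 25830 days.

25830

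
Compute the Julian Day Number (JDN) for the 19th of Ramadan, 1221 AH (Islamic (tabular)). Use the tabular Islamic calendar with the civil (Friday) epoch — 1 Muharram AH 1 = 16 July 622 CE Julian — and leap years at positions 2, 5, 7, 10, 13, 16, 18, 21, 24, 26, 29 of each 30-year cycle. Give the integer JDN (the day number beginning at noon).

2381021

In the Gregorian calendar the same day is 30 November 1806.
JDN 2400001 is 17 November 1858 CE (Gregorian), MJD 0; the target day is −18980 days from there, so JDN = 2381021.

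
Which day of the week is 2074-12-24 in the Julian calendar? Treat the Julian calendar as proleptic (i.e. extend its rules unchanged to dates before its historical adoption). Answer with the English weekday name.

Sunday

In the Gregorian calendar this is 6 January 2075 (JDN 2478944).
2478944 ≡ 6 (mod 7); counting from Monday = 0 gives Sunday.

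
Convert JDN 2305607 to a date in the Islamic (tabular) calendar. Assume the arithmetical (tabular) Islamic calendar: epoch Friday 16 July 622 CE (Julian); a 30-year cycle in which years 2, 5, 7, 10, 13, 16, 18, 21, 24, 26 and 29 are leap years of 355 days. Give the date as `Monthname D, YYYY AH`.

The Gregorian equivalent of JDN 2305607 is 8 June 1600.
In the tabular Islamic calendar that day is Dhu al-Qa'dah 26, 1008 AH.

Dhu al-Qa'dah 26, 1008 AH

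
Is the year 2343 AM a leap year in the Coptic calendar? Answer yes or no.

yes

2343 mod 4 = 3; in the Coptic calendar a year is leap when year mod 4 = 3, so it is a leap year.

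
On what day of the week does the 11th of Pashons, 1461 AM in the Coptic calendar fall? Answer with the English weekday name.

Monday

This is JDN 2358545 (17 May 1745 Gregorian).
JDN 2358545 mod 7 = 0, and JDN 0 was a Monday, so this is a Monday.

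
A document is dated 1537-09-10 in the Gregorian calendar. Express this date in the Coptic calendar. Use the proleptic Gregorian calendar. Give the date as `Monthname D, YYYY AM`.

Thout 3, 1254 AM

Both dates share Julian Day Number 2282690; in the Coptic calendar that is 3 Thout 1254 AM.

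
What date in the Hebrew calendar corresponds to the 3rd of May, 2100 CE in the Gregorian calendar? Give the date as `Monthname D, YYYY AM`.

Julian Day Number of the source date = 2488192.
Converting JDN 2488192 to the Hebrew calendar gives 24 Nisan 5860 AM.

Nisan 24, 5860 AM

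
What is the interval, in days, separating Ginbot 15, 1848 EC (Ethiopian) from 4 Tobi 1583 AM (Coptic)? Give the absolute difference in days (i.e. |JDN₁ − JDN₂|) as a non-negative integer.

First date → JDN 2399092; second date → JDN 2402978.
The interval is |2399092 − 2402978| = 3886 days.

3886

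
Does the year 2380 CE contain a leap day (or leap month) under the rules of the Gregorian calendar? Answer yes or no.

yes

2380 is divisible by 4 and not by 100, so it is a leap year.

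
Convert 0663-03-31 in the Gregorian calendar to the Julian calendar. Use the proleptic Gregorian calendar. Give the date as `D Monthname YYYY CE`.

The Julian–Gregorian offset here is 3 days (Julian trailing).
31 March 663 Gregorian − 3 days → 28 March 663 Julian.

28 March 663 CE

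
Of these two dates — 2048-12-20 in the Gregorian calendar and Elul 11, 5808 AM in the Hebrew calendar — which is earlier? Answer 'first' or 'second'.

First date → JDN 2469431; second date → JDN 2469309.
JDN 2469309 < JDN 2469431, so the second date is earlier.

second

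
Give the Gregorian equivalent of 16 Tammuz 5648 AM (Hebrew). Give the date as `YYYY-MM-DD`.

1888-06-25

Julian Day Number of the source date = 2410814.
Converting JDN 2410814 to the Gregorian calendar gives 25 June 1888 CE.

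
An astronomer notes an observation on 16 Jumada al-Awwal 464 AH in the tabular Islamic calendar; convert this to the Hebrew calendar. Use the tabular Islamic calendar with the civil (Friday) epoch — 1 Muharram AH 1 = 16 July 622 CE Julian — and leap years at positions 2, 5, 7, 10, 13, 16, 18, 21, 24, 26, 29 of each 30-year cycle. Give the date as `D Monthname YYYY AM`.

Julian Day Number of the source date = 2112645.
Converting JDN 2112645 to the Hebrew calendar gives 18 Adar I 4832 AM.

18 Adar I 4832 AM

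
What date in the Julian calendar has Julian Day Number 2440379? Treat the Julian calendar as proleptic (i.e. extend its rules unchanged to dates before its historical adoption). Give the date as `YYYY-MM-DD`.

The Gregorian equivalent of JDN 2440379 is 6 June 1969.
In the Julian calendar that day is 1969-05-24.

1969-05-24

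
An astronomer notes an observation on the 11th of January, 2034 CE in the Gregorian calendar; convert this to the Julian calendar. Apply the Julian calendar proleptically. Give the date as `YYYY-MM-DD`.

The Julian–Gregorian offset here is 13 days (Julian trailing).
11 January 2034 Gregorian − 13 days → 29 December 2033 Julian.

2033-12-29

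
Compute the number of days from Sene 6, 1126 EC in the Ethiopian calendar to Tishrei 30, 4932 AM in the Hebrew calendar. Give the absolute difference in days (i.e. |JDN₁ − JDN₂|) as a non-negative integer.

JDN of the first date = 2135402.
JDN of the second date = 2149039.
|2149039 − 2135402| = 13637.

13637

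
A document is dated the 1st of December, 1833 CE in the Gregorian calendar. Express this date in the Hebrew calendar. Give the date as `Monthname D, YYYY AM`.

Both dates share Julian Day Number 2390884; in the Hebrew calendar that is 19 Kislev 5594 AM.

Kislev 19, 5594 AM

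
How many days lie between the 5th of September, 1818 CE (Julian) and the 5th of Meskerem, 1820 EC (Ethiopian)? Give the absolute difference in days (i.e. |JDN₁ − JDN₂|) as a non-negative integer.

JDN of the first date = 2385330.
JDN of the second date = 2388615.
|2388615 − 2385330| = 3285.

3285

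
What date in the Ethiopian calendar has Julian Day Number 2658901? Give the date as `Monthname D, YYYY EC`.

Meskerem 6, 2560 EC

JDN 2658901 is 21 September 2567 in the Gregorian calendar.
In the Ethiopian calendar that day is Meskerem 6, 2560 EC.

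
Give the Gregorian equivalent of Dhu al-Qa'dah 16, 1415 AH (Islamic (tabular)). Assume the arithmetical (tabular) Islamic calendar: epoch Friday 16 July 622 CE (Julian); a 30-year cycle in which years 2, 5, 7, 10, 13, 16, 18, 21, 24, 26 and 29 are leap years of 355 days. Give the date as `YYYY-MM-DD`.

Both dates share Julian Day Number 2449824; in the Gregorian calendar that is 16 April 1995 CE.

1995-04-16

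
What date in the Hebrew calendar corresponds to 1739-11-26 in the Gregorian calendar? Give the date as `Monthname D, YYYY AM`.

Cheshvan 25, 5500 AM

Julian Day Number of the source date = 2356546.
Converting JDN 2356546 to the Hebrew calendar gives 25 Cheshvan 5500 AM.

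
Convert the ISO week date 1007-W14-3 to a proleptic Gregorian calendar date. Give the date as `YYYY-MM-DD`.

1007-04-01

ISO week 1 of 1007 is the week containing the first Thursday of 1007.
Week 14, day 3 (Wednesday) lands on 1007-04-01.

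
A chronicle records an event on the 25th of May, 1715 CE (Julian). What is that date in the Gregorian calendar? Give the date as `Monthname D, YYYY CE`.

For dates in this range the Gregorian date is 11 days ahead of the Julian.
25 May 1715 Julian + 11 days → 5 June 1715 Gregorian.

June 5, 1715 CE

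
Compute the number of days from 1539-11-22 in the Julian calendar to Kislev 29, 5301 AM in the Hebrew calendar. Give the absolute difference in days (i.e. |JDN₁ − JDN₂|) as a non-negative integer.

First date → JDN 2283503; second date → JDN 2283876.
The interval is |2283503 − 2283876| = 373 days.

373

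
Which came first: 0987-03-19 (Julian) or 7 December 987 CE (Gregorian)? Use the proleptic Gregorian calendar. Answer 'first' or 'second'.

Converting both to JDN: 2081637 vs 2081895; the smaller is the first.

first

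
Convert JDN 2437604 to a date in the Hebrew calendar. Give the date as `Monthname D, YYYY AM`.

JDN 2437604 is 31 October 1961 in the Gregorian calendar.
In the Hebrew calendar that day is Cheshvan 21, 5722 AM.

Cheshvan 21, 5722 AM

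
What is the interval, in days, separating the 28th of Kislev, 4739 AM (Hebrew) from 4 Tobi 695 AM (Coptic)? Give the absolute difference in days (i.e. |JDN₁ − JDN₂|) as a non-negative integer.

First date → JDN 2078607; second date → JDN 2078636.
The interval is |2078607 − 2078636| = 29 days.

29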